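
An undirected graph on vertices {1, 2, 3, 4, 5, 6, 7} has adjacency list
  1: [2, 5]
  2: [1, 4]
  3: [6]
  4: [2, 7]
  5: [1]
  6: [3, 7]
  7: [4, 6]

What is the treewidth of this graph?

A width-1 tree decomposition is:
Bags: B1 = {1, 5}  B2 = {1, 2}  B3 = {2, 4}  B4 = {4, 7}  B5 = {6, 7}  B6 = {3, 6}
Tree: B1–B2, B2–B3, B3–B4, B4–B5, B5–B6
The largest bag has 2 vertices, giving width 1; this decomposition certifies tw(G) ≤ 1. Since G has at least one edge (e.g. 5–1), it is not an edgeless graph, so tw(G) ≥ 1. Combining the bounds, tw(G) = 1.

1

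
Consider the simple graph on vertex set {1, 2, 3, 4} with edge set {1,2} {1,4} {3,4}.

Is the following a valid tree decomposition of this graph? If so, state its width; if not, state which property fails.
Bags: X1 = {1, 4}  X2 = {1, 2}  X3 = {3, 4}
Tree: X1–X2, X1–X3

Yes; width 1.

Checking the three conditions: (i) the bags cover all of {1, 2, 3, 4}; (ii) for each edge, some bag contains both endpoints; (iii) the bags containing any fixed vertex form a subtree. All hold, so the decomposition is valid with width 2 − 1 = 1.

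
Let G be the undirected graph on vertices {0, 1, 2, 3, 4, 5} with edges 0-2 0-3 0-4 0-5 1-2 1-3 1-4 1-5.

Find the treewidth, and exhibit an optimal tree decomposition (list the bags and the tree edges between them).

Treewidth 2.
Bags: B1 = {0, 1, 2}  B2 = {0, 1, 5}  B3 = {0, 1, 3}  B4 = {0, 1, 4}
Tree: B1–B2, B2–B3, B3–B4

The largest bag has 3 vertices, giving width 2; this decomposition certifies tw(G) ≤ 2. Since 1–2–0–5–1 is a cycle in G, G is not acyclic. Forests are exactly the graphs of treewidth ≤ 1, so tw(G) ≥ 2. Combining the bounds, tw(G) = 2.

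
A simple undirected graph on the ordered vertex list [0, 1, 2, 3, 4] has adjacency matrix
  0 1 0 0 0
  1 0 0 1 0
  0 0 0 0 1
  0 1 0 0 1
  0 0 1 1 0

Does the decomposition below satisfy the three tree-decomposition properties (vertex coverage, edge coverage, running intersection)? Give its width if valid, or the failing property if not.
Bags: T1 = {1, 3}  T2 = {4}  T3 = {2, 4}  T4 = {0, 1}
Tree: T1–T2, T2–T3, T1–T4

A tree decomposition must satisfy three properties: every vertex lies in some bag; for every edge, both endpoints lie together in some bag; and for every vertex, the bags containing it form a connected subtree. Here edge (3,4) lies in no bag, so the decomposition is invalid.

No — edge (3,4) lies in no bag.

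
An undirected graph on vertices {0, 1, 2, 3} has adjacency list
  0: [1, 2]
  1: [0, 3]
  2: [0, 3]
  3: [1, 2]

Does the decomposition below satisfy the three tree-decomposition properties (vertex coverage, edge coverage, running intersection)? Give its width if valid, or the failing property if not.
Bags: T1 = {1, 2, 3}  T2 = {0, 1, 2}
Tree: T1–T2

Yes; width 2.

Every vertex of G appears in some bag (union = {0, 1, 2, 3}); every edge is covered by a bag; and for each vertex v the set of bags containing v is connected in the bag tree. The decomposition is therefore valid. The largest bag has 3 vertices, so the width is 2.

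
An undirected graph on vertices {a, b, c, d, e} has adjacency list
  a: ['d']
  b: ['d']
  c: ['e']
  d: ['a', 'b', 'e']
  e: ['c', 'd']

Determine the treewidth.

A width-1 tree decomposition is:
Bags: B1 = {c, e}  B2 = {d, e}  B3 = {a, d}  B4 = {b, d}
Tree: B1–B2, B2–B3, B3–B4
Every bag has size at most 2, so the width is 2 − 1 = 1 and tw(G) ≤ 1. Since G has at least one edge (e.g. e–c), it is not an edgeless graph, so tw(G) ≥ 1. Combining the bounds, tw(G) = 1.

1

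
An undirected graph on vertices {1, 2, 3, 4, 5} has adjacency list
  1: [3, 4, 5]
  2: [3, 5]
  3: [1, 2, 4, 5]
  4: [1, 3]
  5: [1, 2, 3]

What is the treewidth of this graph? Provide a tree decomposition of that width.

The largest bag has 3 vertices, giving width 2; this decomposition certifies tw(G) ≤ 2. On the other hand G contains the 3-clique {1, 3, 4}. A clique must lie in a single bag of any decomposition, so no decomposition can have width below 2. Hence tw(G) = 2 exactly.

Treewidth 2.
Bags: B1 = {2, 3, 5}  B2 = {1, 3, 5}  B3 = {1, 3, 4}
Tree: B1–B2, B2–B3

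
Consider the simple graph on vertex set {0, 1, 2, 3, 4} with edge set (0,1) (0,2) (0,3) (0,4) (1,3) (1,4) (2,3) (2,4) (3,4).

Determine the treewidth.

3

A width-3 tree decomposition is:
Bags: B1 = {0, 2, 3, 4}  B2 = {0, 1, 3, 4}
Tree: B1–B2
Each bag holds 4 vertices, so the decomposition has width 3, which upper-bounds the treewidth. For the lower bound, the 4 vertices {0, 1, 3, 4} are pairwise adjacent, and any tree decomposition puts a clique entirely inside one bag — forcing width ≥ 3. Therefore the treewidth is 3.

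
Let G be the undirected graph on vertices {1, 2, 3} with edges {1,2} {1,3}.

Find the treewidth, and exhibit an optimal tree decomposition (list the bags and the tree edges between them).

Each bag holds 2 vertices, so the decomposition has width 1, which upper-bounds the treewidth. Since G has at least one edge (e.g. 1–2), it is not an edgeless graph, so tw(G) ≥ 1. Therefore the treewidth is 1.

Treewidth 1.
Bags: B1 = {1, 2}  B2 = {1, 3}
Tree: B1–B2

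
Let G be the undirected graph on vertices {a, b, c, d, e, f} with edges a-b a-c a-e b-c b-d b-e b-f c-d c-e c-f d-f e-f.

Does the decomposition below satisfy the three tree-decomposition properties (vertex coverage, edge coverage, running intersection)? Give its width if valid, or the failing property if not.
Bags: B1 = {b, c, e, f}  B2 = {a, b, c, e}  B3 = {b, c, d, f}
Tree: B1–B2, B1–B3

Every vertex of G appears in some bag (union = {a, b, c, d, e, f}); every edge is covered by a bag; and for each vertex v the set of bags containing v is connected in the bag tree. The decomposition is therefore valid. The largest bag has 4 vertices, so the width is 3.

Yes; width 3.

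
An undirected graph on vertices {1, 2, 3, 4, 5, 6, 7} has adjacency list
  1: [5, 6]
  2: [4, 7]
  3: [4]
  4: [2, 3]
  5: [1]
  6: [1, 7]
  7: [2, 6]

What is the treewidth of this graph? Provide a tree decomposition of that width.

Treewidth 1.
One such decomposition:
Bags: B1 = {3, 4}  B2 = {2, 4}  B3 = {2, 7}  B4 = {6, 7}  B5 = {1, 6}  B6 = {1, 5}
Tree: B1–B2, B2–B3, B3–B4, B4–B5, B5–B6

The largest bag has 2 vertices, giving width 1; this decomposition certifies tw(G) ≤ 1. G has an edge, so its treewidth is at least 1. Therefore the treewidth is 1.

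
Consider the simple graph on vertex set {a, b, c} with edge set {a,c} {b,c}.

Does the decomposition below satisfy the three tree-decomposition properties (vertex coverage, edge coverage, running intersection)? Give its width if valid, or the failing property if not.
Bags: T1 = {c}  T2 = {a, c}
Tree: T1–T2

No — vertex b appears in no bag.

A tree decomposition must satisfy three properties: every vertex lies in some bag; for every edge, both endpoints lie together in some bag; and for every vertex, the bags containing it form a connected subtree. Here vertex b appears in no bag, so the decomposition is invalid.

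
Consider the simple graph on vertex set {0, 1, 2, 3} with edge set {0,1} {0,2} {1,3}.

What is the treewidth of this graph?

1

A width-1 tree decomposition is:
Bags: B1 = {0, 1}  B2 = {1, 3}  B3 = {0, 2}
Tree: B1–B2, B1–B3
Each bag holds 2 vertices, so the decomposition has width 1, which upper-bounds the treewidth. G has an edge, so its treewidth is at least 1. Combining the bounds, tw(G) = 1.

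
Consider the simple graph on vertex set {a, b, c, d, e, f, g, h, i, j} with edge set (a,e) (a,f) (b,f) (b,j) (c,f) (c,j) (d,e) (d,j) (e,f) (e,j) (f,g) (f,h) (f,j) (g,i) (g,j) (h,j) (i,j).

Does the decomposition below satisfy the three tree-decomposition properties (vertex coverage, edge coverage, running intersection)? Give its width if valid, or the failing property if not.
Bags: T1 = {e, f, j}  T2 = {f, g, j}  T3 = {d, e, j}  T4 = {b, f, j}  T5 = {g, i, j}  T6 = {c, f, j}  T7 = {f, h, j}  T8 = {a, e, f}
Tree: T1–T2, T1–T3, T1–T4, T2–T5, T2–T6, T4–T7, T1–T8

Yes; width 2.

Vertex coverage: the bags together contain {a, b, c, d, e, f, g, h, i, j}, the full vertex set. Edge coverage: each edge of G has both endpoints in at least one bag. Running intersection: for every vertex, the bags containing it form a connected subtree. All three properties hold, so this is a valid tree decomposition of width max|bag| − 1 = 2, and hence tw(G) ≤ 2.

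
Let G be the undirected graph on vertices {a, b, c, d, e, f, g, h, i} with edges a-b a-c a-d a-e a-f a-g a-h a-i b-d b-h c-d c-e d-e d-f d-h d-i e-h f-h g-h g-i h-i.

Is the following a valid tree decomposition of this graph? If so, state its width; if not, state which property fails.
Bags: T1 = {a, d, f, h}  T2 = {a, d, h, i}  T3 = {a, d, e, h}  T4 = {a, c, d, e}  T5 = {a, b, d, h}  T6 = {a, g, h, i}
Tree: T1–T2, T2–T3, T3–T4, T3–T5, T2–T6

Yes; width 3.

Vertex coverage: the bags together contain {a, b, c, d, e, f, g, h, i}, the full vertex set. Edge coverage: each edge of G has both endpoints in at least one bag. Running intersection: for every vertex, the bags containing it form a connected subtree. All three properties hold, so this is a valid tree decomposition of width max|bag| − 1 = 3, and hence tw(G) ≤ 3.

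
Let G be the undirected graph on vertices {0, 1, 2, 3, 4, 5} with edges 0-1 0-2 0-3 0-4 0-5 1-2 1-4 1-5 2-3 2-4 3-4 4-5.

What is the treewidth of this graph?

3

A width-3 tree decomposition is:
Bags: B1 = {0, 1, 2, 4}  B2 = {0, 1, 4, 5}  B3 = {0, 2, 3, 4}
Tree: B1–B2, B1–B3
The largest bag has 4 vertices, giving width 3; this decomposition certifies tw(G) ≤ 3. For the lower bound, the 4 vertices {0, 1, 2, 4} are pairwise adjacent, and any tree decomposition puts a clique entirely inside one bag — forcing width ≥ 3. Therefore the treewidth is 3.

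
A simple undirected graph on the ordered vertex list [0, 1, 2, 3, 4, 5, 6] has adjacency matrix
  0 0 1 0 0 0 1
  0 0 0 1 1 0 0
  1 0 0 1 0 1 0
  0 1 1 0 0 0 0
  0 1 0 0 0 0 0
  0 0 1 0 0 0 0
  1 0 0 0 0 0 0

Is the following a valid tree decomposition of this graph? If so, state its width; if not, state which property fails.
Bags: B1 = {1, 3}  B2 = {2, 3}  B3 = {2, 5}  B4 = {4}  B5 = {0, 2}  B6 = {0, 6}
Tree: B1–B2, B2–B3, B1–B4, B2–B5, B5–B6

A tree decomposition must satisfy three properties: every vertex lies in some bag; for every edge, both endpoints lie together in some bag; and for every vertex, the bags containing it form a connected subtree. Here edge (1,4) lies in no bag, so the decomposition is invalid.

No — edge (1,4) lies in no bag.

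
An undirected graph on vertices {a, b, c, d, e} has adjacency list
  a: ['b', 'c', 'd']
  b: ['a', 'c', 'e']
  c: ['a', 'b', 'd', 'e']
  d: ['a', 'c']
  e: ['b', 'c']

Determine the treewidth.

A width-2 tree decomposition is:
Bags: B1 = {a, b, c}  B2 = {b, c, e}  B3 = {a, c, d}
Tree: B1–B2, B1–B3
The largest bag has 3 vertices, giving width 2; this decomposition certifies tw(G) ≤ 2. For the lower bound, the 3 vertices {b, c, e} are pairwise adjacent, and any tree decomposition puts a clique entirely inside one bag — forcing width ≥ 2. Combining the bounds, tw(G) = 2.

2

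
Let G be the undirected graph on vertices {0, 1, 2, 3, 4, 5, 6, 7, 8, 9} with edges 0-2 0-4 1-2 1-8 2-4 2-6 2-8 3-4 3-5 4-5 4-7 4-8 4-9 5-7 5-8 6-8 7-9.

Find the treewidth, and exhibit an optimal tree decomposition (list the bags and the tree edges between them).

Each bag holds 3 vertices, so the decomposition has width 2, which upper-bounds the treewidth. Conversely, {1, 2, 8} is a clique of size 3, and the vertices of any clique must share a bag in every tree decomposition; so some bag has ≥ 3 vertices and tw(G) ≥ 2. The upper and lower bounds meet at 2, so that is the treewidth.

Treewidth 2.
One such decomposition:
Bags: B1 = {4, 5, 7}  B2 = {4, 5, 8}  B3 = {2, 4, 8}  B4 = {2, 6, 8}  B5 = {4, 7, 9}  B6 = {0, 2, 4}  B7 = {3, 4, 5}  B8 = {1, 2, 8}
Tree: B1–B2, B2–B3, B3–B4, B1–B5, B3–B6, B1–B7, B4–B8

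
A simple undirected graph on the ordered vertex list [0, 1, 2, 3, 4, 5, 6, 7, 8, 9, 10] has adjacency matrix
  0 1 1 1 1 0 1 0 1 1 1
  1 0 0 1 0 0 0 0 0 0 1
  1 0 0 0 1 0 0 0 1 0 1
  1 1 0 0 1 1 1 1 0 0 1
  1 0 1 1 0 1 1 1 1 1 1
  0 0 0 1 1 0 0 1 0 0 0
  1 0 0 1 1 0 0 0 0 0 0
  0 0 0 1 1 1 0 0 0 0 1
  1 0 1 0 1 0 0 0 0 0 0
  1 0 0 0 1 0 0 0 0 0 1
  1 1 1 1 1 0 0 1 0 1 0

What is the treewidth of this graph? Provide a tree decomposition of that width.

Treewidth 3.
One optimal decomposition is:
Bags: B1 = {0, 2, 4, 10}  B2 = {0, 3, 4, 10}  B3 = {3, 4, 7, 10}  B4 = {0, 4, 9, 10}  B5 = {0, 3, 4, 6}  B6 = {0, 2, 4, 8}  B7 = {0, 1, 3, 10}  B8 = {3, 4, 5, 7}
Tree: B1–B2, B2–B3, B1–B4, B2–B5, B1–B6, B2–B7, B3–B8

Each bag holds 4 vertices, so the decomposition has width 3, which upper-bounds the treewidth. On the other hand G contains the 4-clique {0, 1, 3, 10}. A clique must lie in a single bag of any decomposition, so no decomposition can have width below 3. Hence tw(G) = 3 exactly.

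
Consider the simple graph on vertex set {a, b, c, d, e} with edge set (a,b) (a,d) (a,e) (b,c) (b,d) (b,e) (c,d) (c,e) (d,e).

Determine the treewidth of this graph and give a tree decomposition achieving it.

Every bag has size at most 4, so the width is 4 − 1 = 3 and tw(G) ≤ 3. On the other hand G contains the 4-clique {b, c, d, e}. A clique must lie in a single bag of any decomposition, so no decomposition can have width below 3. The upper and lower bounds meet at 3, so that is the treewidth.

Treewidth 3.
Bags: B1 = {b, c, d, e}  B2 = {a, b, d, e}
Tree: B1–B2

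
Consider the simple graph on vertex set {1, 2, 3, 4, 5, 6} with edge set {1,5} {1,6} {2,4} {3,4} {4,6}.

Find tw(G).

A width-1 tree decomposition is:
Bags: B1 = {1, 5}  B2 = {1, 6}  B3 = {4, 6}  B4 = {3, 4}  B5 = {2, 4}
Tree: B1–B2, B2–B3, B3–B4, B3–B5
Each bag holds 2 vertices, so the decomposition has width 1, which upper-bounds the treewidth. G has an edge, so its treewidth is at least 1. Hence tw(G) = 1 exactly.

1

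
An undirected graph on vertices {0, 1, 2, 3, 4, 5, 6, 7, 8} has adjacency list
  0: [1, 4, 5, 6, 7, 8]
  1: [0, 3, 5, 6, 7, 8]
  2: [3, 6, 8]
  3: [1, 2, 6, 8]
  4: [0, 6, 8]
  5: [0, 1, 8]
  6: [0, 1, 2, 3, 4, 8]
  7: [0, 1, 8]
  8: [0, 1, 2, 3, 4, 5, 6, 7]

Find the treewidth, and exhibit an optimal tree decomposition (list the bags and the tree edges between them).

Treewidth 3.
One optimal decomposition is:
Bags: B1 = {0, 1, 7, 8}  B2 = {0, 1, 6, 8}  B3 = {0, 4, 6, 8}  B4 = {0, 1, 5, 8}  B5 = {1, 3, 6, 8}  B6 = {2, 3, 6, 8}
Tree: B1–B2, B2–B3, B2–B4, B2–B5, B5–B6

The largest bag has 4 vertices, giving width 3; this decomposition certifies tw(G) ≤ 3. Conversely, {0, 1, 5, 8} is a clique of size 4, and the vertices of any clique must share a bag in every tree decomposition; so some bag has ≥ 4 vertices and tw(G) ≥ 3. Hence tw(G) = 3 exactly.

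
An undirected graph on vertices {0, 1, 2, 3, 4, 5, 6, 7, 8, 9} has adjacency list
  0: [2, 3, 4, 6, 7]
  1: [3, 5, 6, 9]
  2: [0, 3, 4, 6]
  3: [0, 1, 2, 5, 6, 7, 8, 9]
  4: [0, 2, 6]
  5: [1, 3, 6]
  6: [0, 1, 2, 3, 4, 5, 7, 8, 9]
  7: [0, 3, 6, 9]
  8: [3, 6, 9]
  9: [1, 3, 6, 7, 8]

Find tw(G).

A width-3 tree decomposition is:
Bags: B1 = {3, 6, 7, 9}  B2 = {3, 6, 8, 9}  B3 = {0, 3, 6, 7}  B4 = {1, 3, 6, 9}  B5 = {0, 2, 3, 6}  B6 = {0, 2, 4, 6}  B7 = {1, 3, 5, 6}
Tree: B1–B2, B1–B3, B1–B4, B3–B5, B5–B6, B4–B7
The largest bag has 4 vertices, giving width 3; this decomposition certifies tw(G) ≤ 3. On the other hand G contains the 4-clique {0, 2, 3, 6}. A clique must lie in a single bag of any decomposition, so no decomposition can have width below 3. Therefore the treewidth is 3.

3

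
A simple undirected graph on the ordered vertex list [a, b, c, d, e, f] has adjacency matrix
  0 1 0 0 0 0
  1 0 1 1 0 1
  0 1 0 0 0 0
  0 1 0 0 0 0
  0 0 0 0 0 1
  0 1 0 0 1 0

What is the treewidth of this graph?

A width-1 tree decomposition is:
Bags: B1 = {b, d}  B2 = {b, c}  B3 = {a, b}  B4 = {b, f}  B5 = {e, f}
Tree: B1–B2, B2–B3, B2–B4, B4–B5
Every bag has size at most 2, so the width is 2 − 1 = 1 and tw(G) ≤ 1. Since G has at least one edge (e.g. d–b), it is not an edgeless graph, so tw(G) ≥ 1. Combining the bounds, tw(G) = 1.

1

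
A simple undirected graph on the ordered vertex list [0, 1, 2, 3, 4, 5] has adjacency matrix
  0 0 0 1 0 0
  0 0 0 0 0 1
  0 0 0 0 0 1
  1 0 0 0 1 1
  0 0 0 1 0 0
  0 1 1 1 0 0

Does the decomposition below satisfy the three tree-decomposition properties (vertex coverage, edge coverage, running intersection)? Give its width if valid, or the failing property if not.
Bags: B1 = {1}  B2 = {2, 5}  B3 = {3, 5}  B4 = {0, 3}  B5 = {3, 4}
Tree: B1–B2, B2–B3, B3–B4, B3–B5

A tree decomposition must satisfy three properties: every vertex lies in some bag; for every edge, both endpoints lie together in some bag; and for every vertex, the bags containing it form a connected subtree. Here edge (5,1) lies in no bag, so the decomposition is invalid.

No — edge (5,1) lies in no bag.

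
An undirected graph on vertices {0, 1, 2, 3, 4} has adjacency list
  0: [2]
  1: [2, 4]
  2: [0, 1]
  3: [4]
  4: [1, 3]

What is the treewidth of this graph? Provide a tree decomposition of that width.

Each bag holds 2 vertices, so the decomposition has width 1, which upper-bounds the treewidth. G has an edge, so its treewidth is at least 1. Hence tw(G) = 1 exactly.

Treewidth 1.
One optimal decomposition is:
Bags: B1 = {1, 4}  B2 = {1, 2}  B3 = {3, 4}  B4 = {0, 2}
Tree: B1–B2, B1–B3, B2–B4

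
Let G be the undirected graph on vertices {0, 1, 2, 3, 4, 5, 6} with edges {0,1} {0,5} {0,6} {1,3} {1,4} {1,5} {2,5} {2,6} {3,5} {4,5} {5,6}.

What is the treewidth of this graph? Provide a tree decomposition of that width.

Treewidth 2.
One such decomposition:
Bags: B1 = {0, 1, 5}  B2 = {0, 5, 6}  B3 = {1, 3, 5}  B4 = {2, 5, 6}  B5 = {1, 4, 5}
Tree: B1–B2, B1–B3, B2–B4, B1–B5

Every bag has size at most 3, so the width is 3 − 1 = 2 and tw(G) ≤ 2. Conversely, {0, 1, 5} is a clique of size 3, and the vertices of any clique must share a bag in every tree decomposition; so some bag has ≥ 3 vertices and tw(G) ≥ 2. Therefore the treewidth is 2.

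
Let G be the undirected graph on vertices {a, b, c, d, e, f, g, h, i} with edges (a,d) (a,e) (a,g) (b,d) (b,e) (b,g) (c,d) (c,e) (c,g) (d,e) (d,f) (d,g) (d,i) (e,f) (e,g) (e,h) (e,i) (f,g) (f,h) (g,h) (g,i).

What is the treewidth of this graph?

A width-3 tree decomposition is:
Bags: B1 = {d, e, f, g}  B2 = {a, d, e, g}  B3 = {c, d, e, g}  B4 = {e, f, g, h}  B5 = {d, e, g, i}  B6 = {b, d, e, g}
Tree: B1–B2, B1–B3, B1–B4, B2–B5, B1–B6
Every bag has size at most 4, so the width is 4 − 1 = 3 and tw(G) ≤ 3. On the other hand G contains the 4-clique {d, e, f, g}. A clique must lie in a single bag of any decomposition, so no decomposition can have width below 3. Hence tw(G) = 3 exactly.

3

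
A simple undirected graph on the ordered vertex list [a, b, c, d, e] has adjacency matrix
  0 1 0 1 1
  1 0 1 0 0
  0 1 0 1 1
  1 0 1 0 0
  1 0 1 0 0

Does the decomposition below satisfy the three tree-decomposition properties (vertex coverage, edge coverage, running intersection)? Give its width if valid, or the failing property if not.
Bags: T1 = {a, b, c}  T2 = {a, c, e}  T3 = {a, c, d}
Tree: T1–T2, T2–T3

Yes; width 2.

Every vertex of G appears in some bag (union = {a, b, c, d, e}); every edge is covered by a bag; and for each vertex v the set of bags containing v is connected in the bag tree. The decomposition is therefore valid. The largest bag has 3 vertices, so the width is 2.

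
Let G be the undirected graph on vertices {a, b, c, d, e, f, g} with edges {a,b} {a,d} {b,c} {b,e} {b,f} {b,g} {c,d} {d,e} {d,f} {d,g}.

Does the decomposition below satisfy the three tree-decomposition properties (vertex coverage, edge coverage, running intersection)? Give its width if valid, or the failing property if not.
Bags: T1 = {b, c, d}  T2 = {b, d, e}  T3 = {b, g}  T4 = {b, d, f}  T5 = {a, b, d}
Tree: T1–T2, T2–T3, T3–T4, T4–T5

No — edge (d,g) lies in no bag.

A tree decomposition must satisfy three properties: every vertex lies in some bag; for every edge, both endpoints lie together in some bag; and for every vertex, the bags containing it form a connected subtree. Here edge (d,g) lies in no bag, so the decomposition is invalid.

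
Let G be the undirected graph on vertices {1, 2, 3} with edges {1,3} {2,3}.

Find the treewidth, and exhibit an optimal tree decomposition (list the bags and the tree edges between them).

Each bag holds 2 vertices, so the decomposition has width 1, which upper-bounds the treewidth. Any graph with an edge has treewidth ≥ 1, and G has the edge 3–2. The upper and lower bounds meet at 1, so that is the treewidth.

Treewidth 1.
One optimal decomposition is:
Bags: B1 = {2, 3}  B2 = {1, 3}
Tree: B1–B2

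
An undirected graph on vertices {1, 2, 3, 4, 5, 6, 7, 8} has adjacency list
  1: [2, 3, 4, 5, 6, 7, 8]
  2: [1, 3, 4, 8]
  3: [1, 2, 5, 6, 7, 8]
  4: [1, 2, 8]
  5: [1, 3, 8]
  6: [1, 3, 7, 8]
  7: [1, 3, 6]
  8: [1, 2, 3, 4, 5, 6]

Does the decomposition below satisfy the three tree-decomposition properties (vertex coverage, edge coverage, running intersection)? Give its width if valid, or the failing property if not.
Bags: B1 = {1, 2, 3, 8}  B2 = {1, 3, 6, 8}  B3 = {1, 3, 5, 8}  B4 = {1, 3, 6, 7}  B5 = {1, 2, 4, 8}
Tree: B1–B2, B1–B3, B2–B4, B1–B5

Checking the three conditions: (i) the bags cover all of {1, 2, 3, 4, 5, 6, 7, 8}; (ii) for each edge, some bag contains both endpoints; (iii) the bags containing any fixed vertex form a subtree. All hold, so the decomposition is valid with width 4 − 1 = 3.

Yes; width 3.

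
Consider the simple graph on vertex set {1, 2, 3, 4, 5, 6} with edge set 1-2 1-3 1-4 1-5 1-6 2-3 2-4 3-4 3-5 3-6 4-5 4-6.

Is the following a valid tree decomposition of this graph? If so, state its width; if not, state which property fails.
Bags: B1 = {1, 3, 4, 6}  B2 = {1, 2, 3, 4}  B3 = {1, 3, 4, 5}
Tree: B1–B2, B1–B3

Vertex coverage: the bags together contain {1, 2, 3, 4, 5, 6}, the full vertex set. Edge coverage: each edge of G has both endpoints in at least one bag. Running intersection: for every vertex, the bags containing it form a connected subtree. All three properties hold, so this is a valid tree decomposition of width max|bag| − 1 = 3, and hence tw(G) ≤ 3.

Yes; width 3.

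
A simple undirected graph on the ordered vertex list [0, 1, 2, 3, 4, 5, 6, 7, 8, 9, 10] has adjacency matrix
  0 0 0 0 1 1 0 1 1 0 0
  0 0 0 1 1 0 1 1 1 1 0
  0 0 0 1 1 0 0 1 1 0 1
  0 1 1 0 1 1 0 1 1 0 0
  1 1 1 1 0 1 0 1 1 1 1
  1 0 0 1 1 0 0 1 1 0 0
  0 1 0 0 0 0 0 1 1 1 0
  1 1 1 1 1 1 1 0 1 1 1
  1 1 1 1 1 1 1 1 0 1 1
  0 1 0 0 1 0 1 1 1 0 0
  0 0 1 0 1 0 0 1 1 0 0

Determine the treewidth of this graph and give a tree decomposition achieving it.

The largest bag has 5 vertices, giving width 4; this decomposition certifies tw(G) ≤ 4. Conversely, {0, 4, 5, 7, 8} is a clique of size 5, and the vertices of any clique must share a bag in every tree decomposition; so some bag has ≥ 5 vertices and tw(G) ≥ 4. Combining the bounds, tw(G) = 4.

Treewidth 4.
Bags: B1 = {2, 3, 4, 7, 8}  B2 = {1, 3, 4, 7, 8}  B3 = {1, 4, 7, 8, 9}  B4 = {3, 4, 5, 7, 8}  B5 = {1, 6, 7, 8, 9}  B6 = {2, 4, 7, 8, 10}  B7 = {0, 4, 5, 7, 8}
Tree: B1–B2, B2–B3, B1–B4, B3–B5, B1–B6, B4–B7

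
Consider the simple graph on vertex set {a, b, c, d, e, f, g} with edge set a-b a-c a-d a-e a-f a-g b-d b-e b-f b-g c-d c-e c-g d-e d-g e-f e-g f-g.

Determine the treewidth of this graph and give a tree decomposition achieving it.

Each bag holds 5 vertices, so the decomposition has width 4, which upper-bounds the treewidth. Conversely, {a, c, d, e, g} is a clique of size 5, and the vertices of any clique must share a bag in every tree decomposition; so some bag has ≥ 5 vertices and tw(G) ≥ 4. Therefore the treewidth is 4.

Treewidth 4.
Bags: B1 = {a, b, d, e, g}  B2 = {a, c, d, e, g}  B3 = {a, b, e, f, g}
Tree: B1–B2, B1–B3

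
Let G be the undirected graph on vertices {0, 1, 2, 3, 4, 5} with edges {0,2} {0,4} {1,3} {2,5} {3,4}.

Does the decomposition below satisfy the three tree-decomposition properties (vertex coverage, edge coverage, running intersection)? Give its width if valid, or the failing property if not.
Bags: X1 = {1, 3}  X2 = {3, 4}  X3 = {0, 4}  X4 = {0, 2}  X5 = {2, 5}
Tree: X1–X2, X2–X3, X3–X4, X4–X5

Yes; width 1.

Every vertex of G appears in some bag (union = {0, 1, 2, 3, 4, 5}); every edge is covered by a bag; and for each vertex v the set of bags containing v is connected in the bag tree. The decomposition is therefore valid. The largest bag has 2 vertices, so the width is 1.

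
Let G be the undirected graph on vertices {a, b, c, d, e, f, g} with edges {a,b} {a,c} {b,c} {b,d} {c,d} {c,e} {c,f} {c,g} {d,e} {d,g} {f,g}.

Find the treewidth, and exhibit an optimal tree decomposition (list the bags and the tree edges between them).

Treewidth 2.
Bags: B1 = {b, c, d}  B2 = {a, b, c}  B3 = {c, d, g}  B4 = {c, d, e}  B5 = {c, f, g}
Tree: B1–B2, B1–B3, B1–B4, B3–B5

Every bag has size at most 3, so the width is 3 − 1 = 2 and tw(G) ≤ 2. For the lower bound, the 3 vertices {c, d, g} are pairwise adjacent, and any tree decomposition puts a clique entirely inside one bag — forcing width ≥ 2. The upper and lower bounds meet at 2, so that is the treewidth.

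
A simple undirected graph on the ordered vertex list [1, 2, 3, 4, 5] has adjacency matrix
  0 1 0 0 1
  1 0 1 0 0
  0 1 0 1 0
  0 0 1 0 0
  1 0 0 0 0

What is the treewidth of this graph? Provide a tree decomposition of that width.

Each bag holds 2 vertices, so the decomposition has width 1, which upper-bounds the treewidth. G has an edge, so its treewidth is at least 1. The upper and lower bounds meet at 1, so that is the treewidth.

Treewidth 1.
Bags: B1 = {1, 2}  B2 = {1, 5}  B3 = {2, 3}  B4 = {3, 4}
Tree: B1–B2, B1–B3, B3–B4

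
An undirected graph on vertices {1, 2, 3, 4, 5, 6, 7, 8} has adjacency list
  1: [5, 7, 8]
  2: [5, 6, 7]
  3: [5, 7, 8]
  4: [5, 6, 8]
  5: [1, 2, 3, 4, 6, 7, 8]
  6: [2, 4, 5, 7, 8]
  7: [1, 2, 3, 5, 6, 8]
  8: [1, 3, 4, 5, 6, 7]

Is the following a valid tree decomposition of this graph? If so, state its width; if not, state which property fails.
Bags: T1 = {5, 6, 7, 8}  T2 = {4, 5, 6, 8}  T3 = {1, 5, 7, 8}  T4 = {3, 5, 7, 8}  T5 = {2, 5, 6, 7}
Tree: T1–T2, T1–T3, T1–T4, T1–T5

Yes; width 3.

Every vertex of G appears in some bag (union = {1, 2, 3, 4, 5, 6, 7, 8}); every edge is covered by a bag; and for each vertex v the set of bags containing v is connected in the bag tree. The decomposition is therefore valid. The largest bag has 4 vertices, so the width is 3.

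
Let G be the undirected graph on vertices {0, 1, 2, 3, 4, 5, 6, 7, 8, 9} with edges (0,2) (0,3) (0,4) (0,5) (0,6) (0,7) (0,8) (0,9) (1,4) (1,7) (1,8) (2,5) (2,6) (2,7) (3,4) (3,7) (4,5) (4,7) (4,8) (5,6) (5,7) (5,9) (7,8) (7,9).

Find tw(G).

3

A width-3 tree decomposition is:
Bags: B1 = {0, 4, 7, 8}  B2 = {0, 4, 5, 7}  B3 = {0, 5, 7, 9}  B4 = {1, 4, 7, 8}  B5 = {0, 2, 5, 7}  B6 = {0, 2, 5, 6}  B7 = {0, 3, 4, 7}
Tree: B1–B2, B2–B3, B1–B4, B3–B5, B5–B6, B2–B7
Every bag has size at most 4, so the width is 4 − 1 = 3 and tw(G) ≤ 3. For the lower bound, the 4 vertices {0, 2, 5, 6} are pairwise adjacent, and any tree decomposition puts a clique entirely inside one bag — forcing width ≥ 3. Combining the bounds, tw(G) = 3.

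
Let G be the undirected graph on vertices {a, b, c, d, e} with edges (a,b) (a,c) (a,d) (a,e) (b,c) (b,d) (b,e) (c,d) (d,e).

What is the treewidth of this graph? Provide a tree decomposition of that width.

Every bag has size at most 4, so the width is 4 − 1 = 3 and tw(G) ≤ 3. Conversely, {a, b, d, e} is a clique of size 4, and the vertices of any clique must share a bag in every tree decomposition; so some bag has ≥ 4 vertices and tw(G) ≥ 3. Hence tw(G) = 3 exactly.

Treewidth 3.
One such decomposition:
Bags: B1 = {a, b, d, e}  B2 = {a, b, c, d}
Tree: B1–B2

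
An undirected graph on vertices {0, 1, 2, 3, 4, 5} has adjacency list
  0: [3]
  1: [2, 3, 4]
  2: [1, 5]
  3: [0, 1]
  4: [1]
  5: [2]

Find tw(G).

A width-1 tree decomposition is:
Bags: B1 = {1, 3}  B2 = {1, 4}  B3 = {1, 2}  B4 = {0, 3}  B5 = {2, 5}
Tree: B1–B2, B1–B3, B1–B4, B3–B5
Each bag holds 2 vertices, so the decomposition has width 1, which upper-bounds the treewidth. Any graph with an edge has treewidth ≥ 1, and G has the edge 1–3. Therefore the treewidth is 1.

1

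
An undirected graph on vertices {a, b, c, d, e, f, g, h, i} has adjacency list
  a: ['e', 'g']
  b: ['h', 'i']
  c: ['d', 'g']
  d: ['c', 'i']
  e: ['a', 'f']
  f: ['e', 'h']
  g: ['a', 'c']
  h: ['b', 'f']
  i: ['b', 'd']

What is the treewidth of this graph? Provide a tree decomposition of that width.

Every bag has size at most 3, so the width is 3 − 1 = 2 and tw(G) ≤ 2. Since e–f–h–b–i–d–c–g–a–e is a cycle in G, G is not acyclic. Forests are exactly the graphs of treewidth ≤ 1, so tw(G) ≥ 2. Combining the bounds, tw(G) = 2.

Treewidth 2.
One such decomposition:
Bags: B1 = {e, f, h}  B2 = {b, e, h}  B3 = {b, e, i}  B4 = {d, e, i}  B5 = {c, d, e}  B6 = {c, e, g}  B7 = {a, e, g}
Tree: B1–B2, B2–B3, B3–B4, B4–B5, B5–B6, B6–B7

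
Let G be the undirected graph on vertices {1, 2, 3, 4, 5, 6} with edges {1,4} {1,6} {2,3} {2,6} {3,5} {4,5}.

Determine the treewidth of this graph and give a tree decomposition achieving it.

Treewidth 2.
One optimal decomposition is:
Bags: B1 = {2, 3, 5}  B2 = {2, 5, 6}  B3 = {1, 5, 6}  B4 = {1, 4, 5}
Tree: B1–B2, B2–B3, B3–B4

Each bag holds 3 vertices, so the decomposition has width 2, which upper-bounds the treewidth. The edges 5–3–2–6–1–4–5 form a cycle, so G is not a tree and its treewidth is at least 2. Combining the bounds, tw(G) = 2.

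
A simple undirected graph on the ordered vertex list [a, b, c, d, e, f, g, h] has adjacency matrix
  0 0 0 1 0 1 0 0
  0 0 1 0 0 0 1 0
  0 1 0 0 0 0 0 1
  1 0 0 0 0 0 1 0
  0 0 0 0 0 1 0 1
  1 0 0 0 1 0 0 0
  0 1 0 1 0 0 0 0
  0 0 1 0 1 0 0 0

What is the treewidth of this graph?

2

A width-2 tree decomposition is:
Bags: B1 = {b, c, g}  B2 = {c, d, g}  B3 = {a, c, d}  B4 = {a, c, f}  B5 = {c, e, f}  B6 = {c, e, h}
Tree: B1–B2, B2–B3, B3–B4, B4–B5, B5–B6
Each bag holds 3 vertices, so the decomposition has width 2, which upper-bounds the treewidth. For the lower bound, G contains the cycle c–b–g–d–a–f–e–h–c, so G is not a forest; only forests have treewidth ≤ 1, hence tw(G) ≥ 2. Combining the bounds, tw(G) = 2.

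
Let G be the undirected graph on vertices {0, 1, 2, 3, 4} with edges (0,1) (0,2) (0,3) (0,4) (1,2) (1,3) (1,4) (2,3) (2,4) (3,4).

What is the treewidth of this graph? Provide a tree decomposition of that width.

Treewidth 4.
One optimal decomposition is:
Bags: B1 = {0, 1, 2, 3, 4}
Tree: (single bag)

A single bag containing all 5 vertices is trivially a valid decomposition of width 4. On the other hand G contains the 5-clique {0, 1, 2, 3, 4}. A clique must lie in a single bag of any decomposition, so no decomposition can have width below 4. Hence tw(G) = 4 exactly.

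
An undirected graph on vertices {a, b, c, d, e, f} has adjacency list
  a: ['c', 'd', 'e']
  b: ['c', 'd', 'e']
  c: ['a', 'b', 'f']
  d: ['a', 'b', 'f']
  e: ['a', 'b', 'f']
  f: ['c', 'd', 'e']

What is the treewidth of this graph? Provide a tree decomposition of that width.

The largest bag has 4 vertices, giving width 3; this decomposition certifies tw(G) ≤ 3. For the lower bound: the 4 vertex sets {a,e}, {d,f}, {b}, {c} are disjoint, each induces a connected subgraph, and every pair is joined by at least one edge of G. Contracting each set to a single vertex therefore yields K_{4} as a minor, and since treewidth is minor-monotone, tw(G) ≥ tw(K_{4}) = 3. Hence tw(G) = 3 exactly.

Treewidth 3.
Bags: B1 = {a, b, e, f}  B2 = {a, b, d, f}  B3 = {a, b, c, f}
Tree: B1–B2, B2–B3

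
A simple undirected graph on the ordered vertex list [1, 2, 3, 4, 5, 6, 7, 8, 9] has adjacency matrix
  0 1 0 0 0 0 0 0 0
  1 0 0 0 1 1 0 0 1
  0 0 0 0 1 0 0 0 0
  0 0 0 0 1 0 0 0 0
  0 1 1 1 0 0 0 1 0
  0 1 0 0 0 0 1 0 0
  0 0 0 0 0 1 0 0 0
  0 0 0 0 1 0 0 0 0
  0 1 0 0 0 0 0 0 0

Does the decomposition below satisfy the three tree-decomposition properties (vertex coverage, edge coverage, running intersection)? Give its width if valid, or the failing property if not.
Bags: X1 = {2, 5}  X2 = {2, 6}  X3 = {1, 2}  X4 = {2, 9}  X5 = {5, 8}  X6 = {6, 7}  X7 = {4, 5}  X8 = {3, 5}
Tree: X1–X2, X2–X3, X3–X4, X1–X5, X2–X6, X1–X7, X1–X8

Checking the three conditions: (i) the bags cover all of {1, 2, 3, 4, 5, 6, 7, 8, 9}; (ii) for each edge, some bag contains both endpoints; (iii) the bags containing any fixed vertex form a subtree. All hold, so the decomposition is valid with width 2 − 1 = 1.

Yes; width 1.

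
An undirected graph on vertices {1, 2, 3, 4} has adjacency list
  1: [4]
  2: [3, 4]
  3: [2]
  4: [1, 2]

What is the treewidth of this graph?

A width-1 tree decomposition is:
Bags: B1 = {1, 4}  B2 = {2, 4}  B3 = {2, 3}
Tree: B1–B2, B2–B3
The largest bag has 2 vertices, giving width 1; this decomposition certifies tw(G) ≤ 1. G has an edge, so its treewidth is at least 1. The upper and lower bounds meet at 1, so that is the treewidth.

1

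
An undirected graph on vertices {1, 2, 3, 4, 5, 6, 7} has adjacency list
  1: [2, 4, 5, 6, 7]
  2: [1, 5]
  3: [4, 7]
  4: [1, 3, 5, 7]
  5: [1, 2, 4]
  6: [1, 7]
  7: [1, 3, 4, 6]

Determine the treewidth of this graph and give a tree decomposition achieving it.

Treewidth 2.
Bags: B1 = {1, 4, 7}  B2 = {1, 6, 7}  B3 = {1, 4, 5}  B4 = {3, 4, 7}  B5 = {1, 2, 5}
Tree: B1–B2, B1–B3, B1–B4, B3–B5

Each bag holds 3 vertices, so the decomposition has width 2, which upper-bounds the treewidth. On the other hand G contains the 3-clique {1, 2, 5}. A clique must lie in a single bag of any decomposition, so no decomposition can have width below 2. Therefore the treewidth is 2.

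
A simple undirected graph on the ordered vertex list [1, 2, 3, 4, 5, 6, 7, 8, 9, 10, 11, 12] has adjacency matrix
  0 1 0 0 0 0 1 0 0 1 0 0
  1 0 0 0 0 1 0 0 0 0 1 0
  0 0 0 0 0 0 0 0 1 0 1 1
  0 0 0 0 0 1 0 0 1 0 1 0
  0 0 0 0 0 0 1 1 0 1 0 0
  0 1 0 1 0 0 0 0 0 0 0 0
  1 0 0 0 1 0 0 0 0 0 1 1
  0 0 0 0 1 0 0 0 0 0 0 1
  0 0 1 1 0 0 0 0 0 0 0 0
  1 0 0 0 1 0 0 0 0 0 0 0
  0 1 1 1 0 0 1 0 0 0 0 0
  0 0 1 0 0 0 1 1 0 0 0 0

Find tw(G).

A width-3 tree decomposition is:
Bags: B1 = {3, 4, 6, 9}  B2 = {3, 4, 6, 11}  B3 = {2, 3, 6, 11}  B4 = {2, 3, 11, 12}  B5 = {2, 7, 11, 12}  B6 = {1, 2, 7, 12}  B7 = {1, 7, 8, 12}  B8 = {1, 5, 7, 8}  B9 = {1, 5, 8, 10}
Tree: B1–B2, B2–B3, B3–B4, B4–B5, B5–B6, B6–B7, B7–B8, B8–B9
Every bag has size at most 4, so the width is 4 − 1 = 3 and tw(G) ≤ 3. For the lower bound: the 4 vertex sets {4,6,9}, {3}, {11}, {1,2,7,12} are disjoint, each induces a connected subgraph, and every pair is joined by at least one edge of G. Contracting each set to a single vertex therefore yields K_{4} as a minor, and since treewidth is minor-monotone, tw(G) ≥ tw(K_{4}) = 3. Therefore the treewidth is 3.

3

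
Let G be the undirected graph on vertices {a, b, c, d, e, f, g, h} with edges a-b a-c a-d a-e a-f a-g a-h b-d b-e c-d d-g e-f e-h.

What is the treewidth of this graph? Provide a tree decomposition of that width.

Treewidth 2.
One such decomposition:
Bags: B1 = {a, b, d}  B2 = {a, d, g}  B3 = {a, b, e}  B4 = {a, c, d}  B5 = {a, e, f}  B6 = {a, e, h}
Tree: B1–B2, B1–B3, B2–B4, B3–B5, B3–B6

Every bag has size at most 3, so the width is 3 − 1 = 2 and tw(G) ≤ 2. On the other hand G contains the 3-clique {a, d, g}. A clique must lie in a single bag of any decomposition, so no decomposition can have width below 2. Therefore the treewidth is 2.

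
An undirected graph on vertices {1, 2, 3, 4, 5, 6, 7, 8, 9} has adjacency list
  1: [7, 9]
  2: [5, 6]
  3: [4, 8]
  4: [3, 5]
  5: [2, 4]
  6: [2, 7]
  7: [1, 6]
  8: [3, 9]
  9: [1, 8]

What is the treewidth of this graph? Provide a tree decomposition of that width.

The largest bag has 3 vertices, giving width 2; this decomposition certifies tw(G) ≤ 2. The edges 9–1–7–6–2–5–4–3–8–9 form a cycle, so G is not a tree and its treewidth is at least 2. Therefore the treewidth is 2.

Treewidth 2.
One such decomposition:
Bags: B1 = {1, 7, 9}  B2 = {6, 7, 9}  B3 = {2, 6, 9}  B4 = {2, 5, 9}  B5 = {4, 5, 9}  B6 = {3, 4, 9}  B7 = {3, 8, 9}
Tree: B1–B2, B2–B3, B3–B4, B4–B5, B5–B6, B6–B7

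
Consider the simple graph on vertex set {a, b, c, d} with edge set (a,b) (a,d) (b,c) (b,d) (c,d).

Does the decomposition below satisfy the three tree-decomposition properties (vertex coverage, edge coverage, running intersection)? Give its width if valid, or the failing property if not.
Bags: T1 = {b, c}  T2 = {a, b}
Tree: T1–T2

No — vertex d appears in no bag.

A tree decomposition must satisfy three properties: every vertex lies in some bag; for every edge, both endpoints lie together in some bag; and for every vertex, the bags containing it form a connected subtree. Here vertex d appears in no bag, so the decomposition is invalid.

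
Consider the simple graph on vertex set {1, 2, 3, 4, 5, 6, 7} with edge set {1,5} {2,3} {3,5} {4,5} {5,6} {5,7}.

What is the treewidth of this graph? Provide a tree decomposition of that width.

Treewidth 1.
One optimal decomposition is:
Bags: B1 = {4, 5}  B2 = {3, 5}  B3 = {2, 3}  B4 = {5, 7}  B5 = {5, 6}  B6 = {1, 5}
Tree: B1–B2, B2–B3, B2–B4, B2–B5, B2–B6

Each bag holds 2 vertices, so the decomposition has width 1, which upper-bounds the treewidth. Since G has at least one edge (e.g. 4–5), it is not an edgeless graph, so tw(G) ≥ 1. The upper and lower bounds meet at 1, so that is the treewidth.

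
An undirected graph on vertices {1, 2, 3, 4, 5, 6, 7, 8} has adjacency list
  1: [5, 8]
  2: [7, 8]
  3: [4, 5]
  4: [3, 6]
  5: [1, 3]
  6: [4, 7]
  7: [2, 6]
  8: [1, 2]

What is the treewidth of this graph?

A width-2 tree decomposition is:
Bags: B1 = {2, 7, 8}  B2 = {1, 7, 8}  B3 = {1, 5, 7}  B4 = {3, 5, 7}  B5 = {3, 4, 7}  B6 = {4, 6, 7}
Tree: B1–B2, B2–B3, B3–B4, B4–B5, B5–B6
The largest bag has 3 vertices, giving width 2; this decomposition certifies tw(G) ≤ 2. Since 7–2–8–1–5–3–4–6–7 is a cycle in G, G is not acyclic. Forests are exactly the graphs of treewidth ≤ 1, so tw(G) ≥ 2. The upper and lower bounds meet at 2, so that is the treewidth.

2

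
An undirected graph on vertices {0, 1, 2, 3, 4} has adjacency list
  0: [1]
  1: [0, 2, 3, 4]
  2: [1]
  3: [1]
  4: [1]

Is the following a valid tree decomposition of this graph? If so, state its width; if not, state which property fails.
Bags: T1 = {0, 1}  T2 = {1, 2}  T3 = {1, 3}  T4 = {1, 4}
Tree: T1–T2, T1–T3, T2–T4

Yes; width 1.

Vertex coverage: the bags together contain {0, 1, 2, 3, 4}, the full vertex set. Edge coverage: each edge of G has both endpoints in at least one bag. Running intersection: for every vertex, the bags containing it form a connected subtree. All three properties hold, so this is a valid tree decomposition of width max|bag| − 1 = 1, and hence tw(G) ≤ 1.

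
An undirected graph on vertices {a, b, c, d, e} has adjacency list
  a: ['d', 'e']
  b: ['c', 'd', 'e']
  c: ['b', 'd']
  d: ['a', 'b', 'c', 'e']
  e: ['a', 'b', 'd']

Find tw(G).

2

A width-2 tree decomposition is:
Bags: B1 = {b, d, e}  B2 = {b, c, d}  B3 = {a, d, e}
Tree: B1–B2, B1–B3
Every bag has size at most 3, so the width is 3 − 1 = 2 and tw(G) ≤ 2. For the lower bound, the 3 vertices {a, d, e} are pairwise adjacent, and any tree decomposition puts a clique entirely inside one bag — forcing width ≥ 2. Combining the bounds, tw(G) = 2.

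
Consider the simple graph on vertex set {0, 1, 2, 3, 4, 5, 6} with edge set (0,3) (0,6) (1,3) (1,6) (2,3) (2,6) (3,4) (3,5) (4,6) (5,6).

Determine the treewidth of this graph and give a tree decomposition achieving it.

Every bag has size at most 3, so the width is 3 − 1 = 2 and tw(G) ≤ 2. Since 6–4–3–0–6 is a cycle in G, G is not acyclic. Forests are exactly the graphs of treewidth ≤ 1, so tw(G) ≥ 2. Hence tw(G) = 2 exactly.

Treewidth 2.
One such decomposition:
Bags: B1 = {3, 4, 6}  B2 = {0, 3, 6}  B3 = {2, 3, 6}  B4 = {3, 5, 6}  B5 = {1, 3, 6}
Tree: B1–B2, B2–B3, B3–B4, B4–B5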